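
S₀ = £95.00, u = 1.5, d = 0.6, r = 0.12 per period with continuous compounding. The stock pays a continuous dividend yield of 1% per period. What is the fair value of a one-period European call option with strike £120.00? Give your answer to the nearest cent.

Per-period risk-free factor R = e^0.12 = 1.1275; dividend-adjusted growth = e^(0.12−0.01) = 1.1163.
Risk-neutral probability p = (1.1163 − 0.6)/(1.5 − 0.6) = 0.5163/0.9000 = 0.5736
Terminal stock prices: S_u = 142.5, S_d = 57
Terminal payoffs (S − K): max(22.5, 0) = 22.5, max(-63, 0) = 0
Node 0 (S = 95): V_0 = e^(−0.12)·[0.5736·22.5000 + 0.4264·0.0000] = 11.4474

£11.45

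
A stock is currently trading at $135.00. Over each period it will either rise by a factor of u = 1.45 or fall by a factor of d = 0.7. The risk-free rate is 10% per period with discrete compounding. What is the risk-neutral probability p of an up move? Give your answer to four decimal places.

p = 0.5333

Risk-neutral probability p = (1 + 0.1 − 0.7)/(1.45 − 0.7) = 0.4000/0.7500 = 0.5333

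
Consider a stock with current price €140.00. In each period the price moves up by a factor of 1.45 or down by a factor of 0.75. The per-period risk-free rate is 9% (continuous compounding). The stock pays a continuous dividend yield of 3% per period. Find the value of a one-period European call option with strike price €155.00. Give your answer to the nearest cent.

€19.54

Per-period risk-free factor R = e^0.09 = 1.0942; dividend-adjusted growth = e^(0.09−0.03) = 1.0618.
Risk-neutral probability p = (1.0618 − 0.75)/(1.45 − 0.75) = 0.3118/0.7000 = 0.4455
Terminal stock prices: S_u = 203, S_d = 105
Terminal payoffs (S − K): max(48, 0) = 48, max(-50, 0) = 0
Node 0 (S = 140): V_0 = e^(−0.09)·[0.4455·48.0000 + 0.5545·0.0000] = 19.5427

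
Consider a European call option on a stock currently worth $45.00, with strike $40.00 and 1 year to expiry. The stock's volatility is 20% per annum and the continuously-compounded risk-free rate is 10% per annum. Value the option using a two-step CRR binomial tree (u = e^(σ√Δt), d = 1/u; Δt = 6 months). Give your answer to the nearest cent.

$9.50

CRR parameters: u = e^(σ√Δt) = e^(0.2·√0.5) = 1.1519, d = 1/u = 0.8681
Per-period rate: rΔt = 0.1·0.5 = 0.05, so R = e^0.05 = 1.0513
Risk-neutral probability p = (e^0.05 − 0.8681)/(1.1519 − 0.8681) = 0.1831/0.2838 = 0.6454
Terminal stock prices: S_uu = 59.71, S_ud = 45, S_dd = 33.91
Terminal payoffs (S − K): max(19.71, 0) = 19.71, max(5, 0) = 5, max(-6.086, 0) = 0
Node u (S = 51.84): V_u = e^(−0.05)·[0.6454·19.7103 + 0.3546·5.0000] = 13.7868
Node d (S = 39.07): V_d = e^(−0.05)·[0.6454·5.0000 + 0.3546·0.0000] = 3.0695
Node 0 (S = 45): V_0 = e^(−0.05)·[0.6454·13.7868 + 0.3546·3.0695] = 9.4991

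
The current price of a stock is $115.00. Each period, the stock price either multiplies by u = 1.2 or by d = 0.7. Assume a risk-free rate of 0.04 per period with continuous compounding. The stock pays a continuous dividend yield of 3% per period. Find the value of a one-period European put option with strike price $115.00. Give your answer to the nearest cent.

Per-period risk-free factor R = e^0.04 = 1.0408; dividend-adjusted growth = e^(0.04−0.03) = 1.0101.
Risk-neutral probability p = (1.0101 − 0.7)/(1.2 − 0.7) = 0.3101/0.5000 = 0.6201
Terminal stock prices: S_u = 138, S_d = 80.5
Terminal payoffs (K − S): max(-23, 0) = 0, max(34.5, 0) = 34.5
Node 0 (S = 115): V_0 = e^(−0.04)·[0.6201·0.0000 + 0.3799·34.5000] = 12.5926

$12.59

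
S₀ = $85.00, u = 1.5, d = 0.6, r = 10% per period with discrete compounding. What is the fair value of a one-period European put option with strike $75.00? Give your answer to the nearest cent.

$9.70

Risk-neutral probability p = (1 + 0.1 − 0.6)/(1.5 − 0.6) = 0.5000/0.9000 = 0.5556
Terminal stock prices: S_u = 127.5, S_d = 51
Terminal payoffs (K − S): max(-52.5, 0) = 0, max(24, 0) = 24
Node 0 (S = 85): V_0 = 1/1.1·[0.5556·0.0000 + 0.4444·24.0000] = 9.6970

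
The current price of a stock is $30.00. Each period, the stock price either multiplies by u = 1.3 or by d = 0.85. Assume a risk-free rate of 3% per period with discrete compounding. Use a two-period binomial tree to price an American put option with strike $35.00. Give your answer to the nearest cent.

Risk-neutral probability p = (1 + 0.03 − 0.85)/(1.3 − 0.85) = 0.1800/0.4500 = 0.4000
Terminal stock prices: S_uu = 50.7, S_ud = 33.15, S_dd = 21.67
Terminal payoffs (K − S): max(-15.7, 0) = 0, max(1.85, 0) = 1.85, max(13.33, 0) = 13.33
Node u (S = 39): continuation = 1/1.03·[0.4000·0.0000 + 0.6000·1.8500] = 1.0777; exercise value = 0.0000 ≤ continuation, so V_u = 1.0777
Node d (S = 25.5): continuation = 1/1.03·[0.4000·1.8500 + 0.6000·13.3250] = 8.4806; exercise value = 9.5000 > continuation, so V_d = 9.5000 (exercise)
Node 0 (S = 30): continuation = 1/1.03·[0.4000·1.0777 + 0.6000·9.5000] = 5.9525; exercise value = 5.0000 ≤ continuation, so V_0 = 5.9525

$5.95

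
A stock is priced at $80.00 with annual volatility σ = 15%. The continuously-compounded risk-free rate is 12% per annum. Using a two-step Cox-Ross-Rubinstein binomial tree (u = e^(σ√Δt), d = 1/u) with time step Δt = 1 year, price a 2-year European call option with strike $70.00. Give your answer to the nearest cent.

$25.05

CRR parameters: u = e^(σ√Δt) = e^(0.15·√1) = 1.1618, d = 1/u = 0.8607
Per-period rate: rΔt = 0.12·1 = 0.12, so R = e^0.12 = 1.1275
Risk-neutral probability p = (e^0.12 − 0.8607)/(1.1618 − 0.8607) = 0.2668/0.3011 = 0.8860
Terminal stock prices: S_uu = 108, S_ud = 80, S_dd = 59.27
Terminal payoffs (S − K): max(37.99, 0) = 37.99, max(10, 0) = 10, max(-10.73, 0) = 0
Node u (S = 92.95): V_u = e^(−0.12)·[0.8860·37.9887 + 0.1140·10.0000] = 30.8623
Node d (S = 68.86): V_d = e^(−0.12)·[0.8860·10.0000 + 0.1140·0.0000] = 7.8579
Node 0 (S = 80): V_0 = e^(−0.12)·[0.8860·30.8623 + 0.1140·7.8579] = 25.0458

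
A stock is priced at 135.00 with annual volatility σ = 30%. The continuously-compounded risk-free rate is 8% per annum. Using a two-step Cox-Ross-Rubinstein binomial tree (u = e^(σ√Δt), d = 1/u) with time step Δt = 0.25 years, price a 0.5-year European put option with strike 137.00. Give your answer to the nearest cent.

8.82

CRR parameters: u = e^(σ√Δt) = e^(0.3·√0.25) = 1.1618, d = 1/u = 0.8607
Per-period rate: rΔt = 0.08·0.25 = 0.02, so R = e^0.02 = 1.0202
Risk-neutral probability p = (e^0.02 − 0.8607)/(1.1618 − 0.8607) = 0.1595/0.3011 = 0.5297
Terminal stock prices: S_uu = 182.2, S_ud = 135, S_dd = 100
Terminal payoffs (K − S): max(-45.23, 0) = 0, max(2, 0) = 2, max(36.99, 0) = 36.99
Node u (S = 156.8): V_u = e^(−0.02)·[0.5297·0.0000 + 0.4703·2.0000] = 0.9221
Node d (S = 116.2): V_d = e^(−0.02)·[0.5297·2.0000 + 0.4703·36.9895] = 18.0916
Node 0 (S = 135): V_0 = e^(−0.02)·[0.5297·0.9221 + 0.4703·18.0916] = 8.8195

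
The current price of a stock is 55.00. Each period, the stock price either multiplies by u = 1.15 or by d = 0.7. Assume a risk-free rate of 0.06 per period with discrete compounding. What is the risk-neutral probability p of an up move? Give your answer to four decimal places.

Risk-neutral probability p = (1 + 0.06 − 0.7)/(1.15 − 0.7) = 0.3600/0.4500 = 0.8000

p = 0.8000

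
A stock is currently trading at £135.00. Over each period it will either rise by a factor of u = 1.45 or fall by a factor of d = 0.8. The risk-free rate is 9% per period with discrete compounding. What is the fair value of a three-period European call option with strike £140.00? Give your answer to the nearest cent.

Risk-neutral probability p = (1 + 0.09 − 0.8)/(1.45 − 0.8) = 0.2900/0.6500 = 0.4462
Terminal stock prices: S_uuu = 411.6, S_uud = 227.1, S_udd = 125.3, S_ddd = 69.12
Terminal payoffs (S − K): max(271.6, 0) = 271.6, max(87.07, 0) = 87.07, max(-14.72, 0) = 0, max(-70.88, 0) = 0
Node uu (S = 283.8): V_uu = 1/1.09·[0.4462·271.5644 + 0.5538·87.0700] = 155.3971
Node ud (S = 156.6): V_ud = 1/1.09·[0.4462·87.0700 + 0.5538·0.0000] = 35.6391
Node dd (S = 86.4): V_dd = 1/1.09·[0.4462·0.0000 + 0.5538·0.0000] = 0.0000
Node u (S = 195.8): V_u = 1/1.09·[0.4462·155.3971 + 0.5538·35.6391] = 81.7152
Node d (S = 108): V_d = 1/1.09·[0.4462·35.6391 + 0.5538·0.0000] = 14.5876
Node 0 (S = 135): V_0 = 1/1.09·[0.4462·81.7152 + 0.5538·14.5876] = 40.8595

£40.86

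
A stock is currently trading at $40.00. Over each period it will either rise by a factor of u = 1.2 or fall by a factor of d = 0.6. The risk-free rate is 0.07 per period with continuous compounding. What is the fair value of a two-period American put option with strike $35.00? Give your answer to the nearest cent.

Risk-neutral probability p = (e^0.07 − 0.6)/(1.2 − 0.6) = 0.4725/0.6000 = 0.7875
Terminal stock prices: S_uu = 57.6, S_ud = 28.8, S_dd = 14.4
Terminal payoffs (K − S): max(-22.6, 0) = 0, max(6.2, 0) = 6.2, max(20.6, 0) = 20.6
Node u (S = 48): continuation = e^(−0.07)·[0.7875·0.0000 + 0.2125·6.2000] = 1.2284; exercise value = 0.0000 ≤ continuation, so V_u = 1.2284
Node d (S = 24): continuation = e^(−0.07)·[0.7875·6.2000 + 0.2125·20.6000] = 8.6338; exercise value = 11.0000 > continuation, so V_d = 11.0000 (exercise)
Node 0 (S = 40): continuation = e^(−0.07)·[0.7875·1.2284 + 0.2125·11.0000] = 3.0813; exercise value = 0.0000 ≤ continuation, so V_0 = 3.0813

$3.08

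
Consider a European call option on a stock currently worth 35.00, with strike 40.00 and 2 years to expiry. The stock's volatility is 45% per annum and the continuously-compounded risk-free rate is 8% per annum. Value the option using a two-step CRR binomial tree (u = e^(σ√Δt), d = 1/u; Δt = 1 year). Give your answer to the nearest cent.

9.00

CRR parameters: u = e^(σ√Δt) = e^(0.45·√1) = 1.5683, d = 1/u = 0.6376
Per-period rate: rΔt = 0.08·1 = 0.08, so R = e^0.08 = 1.0833
Risk-neutral probability p = (e^0.08 − 0.6376)/(1.5683 − 0.6376) = 0.4457/0.9307 = 0.4789
Terminal stock prices: S_uu = 86.09, S_ud = 35, S_dd = 14.23
Terminal payoffs (S − K): max(46.09, 0) = 46.09, max(-5, 0) = 0, max(-25.77, 0) = 0
Node u (S = 54.89): V_u = e^(−0.08)·[0.4789·46.0861 + 0.5211·0.0000] = 20.3717
Node d (S = 22.32): V_d = e^(−0.08)·[0.4789·0.0000 + 0.5211·0.0000] = 0.0000
Node 0 (S = 35): V_0 = e^(−0.08)·[0.4789·20.3717 + 0.5211·0.0000] = 9.0050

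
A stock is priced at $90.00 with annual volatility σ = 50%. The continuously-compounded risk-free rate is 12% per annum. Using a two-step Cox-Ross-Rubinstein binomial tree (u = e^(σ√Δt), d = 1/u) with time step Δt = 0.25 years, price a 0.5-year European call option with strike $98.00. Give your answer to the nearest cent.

$11.77

CRR parameters: u = e^(σ√Δt) = e^(0.5·√0.25) = 1.2840, d = 1/u = 0.7788
Per-period rate: rΔt = 0.12·0.25 = 0.03, so R = e^0.03 = 1.0305
Risk-neutral probability p = (e^0.03 − 0.7788)/(1.2840 − 0.7788) = 0.2517/0.5052 = 0.4981
Terminal stock prices: S_uu = 148.4, S_ud = 90, S_dd = 54.59
Terminal payoffs (S − K): max(50.38, 0) = 50.38, max(-8, 0) = 0, max(-43.41, 0) = 0
Node u (S = 115.6): V_u = e^(−0.03)·[0.4981·50.3849 + 0.5019·0.0000] = 24.3551
Node d (S = 70.09): V_d = e^(−0.03)·[0.4981·0.0000 + 0.5019·0.0000] = 0.0000
Node 0 (S = 90): V_0 = e^(−0.03)·[0.4981·24.3551 + 0.5019·0.0000] = 11.7728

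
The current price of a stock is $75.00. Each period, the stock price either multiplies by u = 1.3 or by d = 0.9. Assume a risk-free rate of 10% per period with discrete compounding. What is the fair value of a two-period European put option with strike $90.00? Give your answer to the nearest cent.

$6.97

Risk-neutral probability p = (1 + 0.1 − 0.9)/(1.3 − 0.9) = 0.2000/0.4000 = 0.5000
Terminal stock prices: S_uu = 126.8, S_ud = 87.75, S_dd = 60.75
Terminal payoffs (K − S): max(-36.75, 0) = 0, max(2.25, 0) = 2.25, max(29.25, 0) = 29.25
Node u (S = 97.5): V_u = 1/1.1·[0.5000·0.0000 + 0.5000·2.2500] = 1.0227
Node d (S = 67.5): V_d = 1/1.1·[0.5000·2.2500 + 0.5000·29.2500] = 14.3182
Node 0 (S = 75): V_0 = 1/1.1·[0.5000·1.0227 + 0.5000·14.3182] = 6.9731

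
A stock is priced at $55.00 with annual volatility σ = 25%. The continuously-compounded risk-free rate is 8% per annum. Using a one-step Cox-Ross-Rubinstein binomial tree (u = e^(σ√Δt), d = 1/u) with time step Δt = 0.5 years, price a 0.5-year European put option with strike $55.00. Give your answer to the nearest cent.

$3.68

CRR parameters: u = e^(σ√Δt) = e^(0.25·√0.5) = 1.1934, d = 1/u = 0.8380
Per-period rate: rΔt = 0.08·0.5 = 0.04, so R = e^0.04 = 1.0408
Risk-neutral probability p = (e^0.04 − 0.8380)/(1.1934 − 0.8380) = 0.2028/0.3554 = 0.5708
Terminal stock prices: S_u = 65.64, S_d = 46.09
Terminal payoffs (K − S): max(-10.64, 0) = 0, max(8.912, 0) = 8.912
Node 0 (S = 55): V_0 = e^(−0.04)·[0.5708·0.0000 + 0.4292·8.9118] = 3.6754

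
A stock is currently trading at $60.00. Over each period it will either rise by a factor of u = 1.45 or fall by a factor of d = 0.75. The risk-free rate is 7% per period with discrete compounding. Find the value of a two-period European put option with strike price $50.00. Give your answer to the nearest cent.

$4.18

Risk-neutral probability p = (1 + 0.07 − 0.75)/(1.45 − 0.75) = 0.3200/0.7000 = 0.4571
Terminal stock prices: S_uu = 126.2, S_ud = 65.25, S_dd = 33.75
Terminal payoffs (K − S): max(-76.15, 0) = 0, max(-15.25, 0) = 0, max(16.25, 0) = 16.25
Node u (S = 87): V_u = 1/1.07·[0.4571·0.0000 + 0.5429·0.0000] = 0.0000
Node d (S = 45): V_d = 1/1.07·[0.4571·0.0000 + 0.5429·16.2500] = 8.2443
Node 0 (S = 60): V_0 = 1/1.07·[0.4571·0.0000 + 0.5429·8.2443] = 4.1827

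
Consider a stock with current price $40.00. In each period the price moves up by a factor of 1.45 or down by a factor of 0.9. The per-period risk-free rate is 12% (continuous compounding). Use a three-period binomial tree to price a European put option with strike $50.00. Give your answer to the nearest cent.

$3.83

Risk-neutral probability p = (e^0.12 − 0.9)/(1.45 − 0.9) = 0.2275/0.5500 = 0.4136
Terminal stock prices: S_uuu = 121.9, S_uud = 75.69, S_udd = 46.98, S_ddd = 29.16
Terminal payoffs (K − S): max(-71.94, 0) = 0, max(-25.69, 0) = 0, max(3.02, 0) = 3.02, max(20.84, 0) = 20.84
Node uu (S = 84.1): V_uu = e^(−0.12)·[0.4136·0.0000 + 0.5864·0.0000] = 0.0000
Node ud (S = 52.2): V_ud = e^(−0.12)·[0.4136·0.0000 + 0.5864·3.0200] = 1.5706
Node dd (S = 32.4): V_dd = e^(−0.12)·[0.4136·3.0200 + 0.5864·20.8400] = 11.9460
Node u (S = 58): V_u = e^(−0.12)·[0.4136·0.0000 + 0.5864·1.5706] = 0.8168
Node d (S = 36): V_d = e^(−0.12)·[0.4136·1.5706 + 0.5864·11.9460] = 6.7889
Node 0 (S = 40): V_0 = e^(−0.12)·[0.4136·0.8168 + 0.5864·6.7889] = 3.8303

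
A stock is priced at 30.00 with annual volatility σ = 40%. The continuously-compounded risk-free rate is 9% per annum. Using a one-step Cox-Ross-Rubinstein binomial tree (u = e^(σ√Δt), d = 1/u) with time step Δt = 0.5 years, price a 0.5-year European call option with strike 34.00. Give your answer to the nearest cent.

2.83

CRR parameters: u = e^(σ√Δt) = e^(0.4·√0.5) = 1.3269, d = 1/u = 0.7536
Per-period rate: rΔt = 0.09·0.5 = 0.045, so R = e^0.045 = 1.0460
Risk-neutral probability p = (e^0.045 − 0.7536)/(1.3269 − 0.7536) = 0.2924/0.5733 = 0.5100
Terminal stock prices: S_u = 39.81, S_d = 22.61
Terminal payoffs (S − K): max(5.807, 0) = 5.807, max(-11.39, 0) = 0
Node 0 (S = 30): V_0 = e^(−0.045)·[0.5100·5.8069 + 0.4900·0.0000] = 2.8315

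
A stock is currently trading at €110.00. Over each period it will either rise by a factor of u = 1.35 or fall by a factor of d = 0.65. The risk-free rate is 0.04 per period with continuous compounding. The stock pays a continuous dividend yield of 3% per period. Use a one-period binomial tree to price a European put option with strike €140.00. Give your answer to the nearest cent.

€31.96

Per-period risk-free factor R = e^0.04 = 1.0408; dividend-adjusted growth = e^(0.04−0.03) = 1.0101.
Risk-neutral probability p = (1.0101 − 0.65)/(1.35 − 0.65) = 0.3601/0.7000 = 0.5144
Terminal stock prices: S_u = 148.5, S_d = 71.5
Terminal payoffs (K − S): max(-8.5, 0) = 0, max(68.5, 0) = 68.5
Node 0 (S = 110): V_0 = e^(−0.04)·[0.5144·0.0000 + 0.4856·68.5000] = 31.9621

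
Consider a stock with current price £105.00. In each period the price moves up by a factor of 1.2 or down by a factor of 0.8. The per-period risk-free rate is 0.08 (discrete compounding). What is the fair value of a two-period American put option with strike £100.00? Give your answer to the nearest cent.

Risk-neutral probability p = (1 + 0.08 − 0.8)/(1.2 − 0.8) = 0.2800/0.4000 = 0.7000
Terminal stock prices: S_uu = 151.2, S_ud = 100.8, S_dd = 67.2
Terminal payoffs (K − S): max(-51.2, 0) = 0, max(-0.8, 0) = 0, max(32.8, 0) = 32.8
Node u (S = 126): continuation = 1/1.08·[0.7000·0.0000 + 0.3000·0.0000] = 0.0000; exercise value = 0.0000 ≤ continuation, so V_u = 0.0000
Node d (S = 84): continuation = 1/1.08·[0.7000·0.0000 + 0.3000·32.8000] = 9.1111; exercise value = 16.0000 > continuation, so V_d = 16.0000 (exercise)
Node 0 (S = 105): continuation = 1/1.08·[0.7000·0.0000 + 0.3000·16.0000] = 4.4444; exercise value = 0.0000 ≤ continuation, so V_0 = 4.4444

£4.44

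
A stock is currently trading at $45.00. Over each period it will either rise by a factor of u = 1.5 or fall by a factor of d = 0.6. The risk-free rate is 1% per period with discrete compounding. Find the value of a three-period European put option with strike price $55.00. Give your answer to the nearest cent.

$19.16

Risk-neutral probability p = (1 + 0.01 − 0.6)/(1.5 − 0.6) = 0.4100/0.9000 = 0.4556
Terminal stock prices: S_uuu = 151.9, S_uud = 60.75, S_udd = 24.3, S_ddd = 9.72
Terminal payoffs (K − S): max(-96.88, 0) = 0, max(-5.75, 0) = 0, max(30.7, 0) = 30.7, max(45.28, 0) = 45.28
Node uu (S = 101.2): V_uu = 1/1.01·[0.4556·0.0000 + 0.5444·0.0000] = 0.0000
Node ud (S = 40.5): V_ud = 1/1.01·[0.4556·0.0000 + 0.5444·30.7000] = 16.5490
Node dd (S = 16.2): V_dd = 1/1.01·[0.4556·30.7000 + 0.5444·45.2800] = 38.2554
Node u (S = 67.5): V_u = 1/1.01·[0.4556·0.0000 + 0.5444·16.5490] = 8.9208
Node d (S = 27): V_d = 1/1.01·[0.4556·16.5490 + 0.5444·38.2554] = 28.0861
Node 0 (S = 45): V_0 = 1/1.01·[0.4556·8.9208 + 0.5444·28.0861] = 19.1636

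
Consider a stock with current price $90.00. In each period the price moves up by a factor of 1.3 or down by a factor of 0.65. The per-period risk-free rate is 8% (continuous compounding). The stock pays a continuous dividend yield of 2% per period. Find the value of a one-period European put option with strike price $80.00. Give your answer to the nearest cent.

$7.27

Per-period risk-free factor R = e^0.08 = 1.0833; dividend-adjusted growth = e^(0.08−0.02) = 1.0618.
Risk-neutral probability p = (1.0618 − 0.65)/(1.3 − 0.65) = 0.4118/0.6500 = 0.6336
Terminal stock prices: S_u = 117, S_d = 58.5
Terminal payoffs (K − S): max(-37, 0) = 0, max(21.5, 0) = 21.5
Node 0 (S = 90): V_0 = e^(−0.08)·[0.6336·0.0000 + 0.3664·21.5000] = 7.2720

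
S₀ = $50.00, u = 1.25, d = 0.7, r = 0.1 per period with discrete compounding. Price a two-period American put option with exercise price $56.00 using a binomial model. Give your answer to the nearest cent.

Risk-neutral probability p = (1 + 0.1 − 0.7)/(1.25 − 0.7) = 0.4000/0.5500 = 0.7273
Terminal stock prices: S_uu = 78.12, S_ud = 43.75, S_dd = 24.5
Terminal payoffs (K − S): max(-22.12, 0) = 0, max(12.25, 0) = 12.25, max(31.5, 0) = 31.5
Node u (S = 62.5): continuation = 1/1.1·[0.7273·0.0000 + 0.2727·12.2500] = 3.0372; exercise value = 0.0000 ≤ continuation, so V_u = 3.0372
Node d (S = 35): continuation = 1/1.1·[0.7273·12.2500 + 0.2727·31.5000] = 15.9091; exercise value = 21.0000 > continuation, so V_d = 21.0000 (exercise)
Node 0 (S = 50): continuation = 1/1.1·[0.7273·3.0372 + 0.2727·21.0000] = 7.2147; exercise value = 6.0000 ≤ continuation, so V_0 = 7.2147

$7.21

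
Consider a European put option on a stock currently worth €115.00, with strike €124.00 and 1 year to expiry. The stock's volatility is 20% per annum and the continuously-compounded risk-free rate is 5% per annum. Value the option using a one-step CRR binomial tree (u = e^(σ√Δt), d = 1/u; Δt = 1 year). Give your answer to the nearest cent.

CRR parameters: u = e^(σ√Δt) = e^(0.2·√1) = 1.2214, d = 1/u = 0.8187
Per-period rate: rΔt = 0.05·1 = 0.05, so R = e^0.05 = 1.0513
Risk-neutral probability p = (e^0.05 − 0.8187)/(1.2214 − 0.8187) = 0.2325/0.4027 = 0.5775
Terminal stock prices: S_u = 140.5, S_d = 94.15
Terminal payoffs (K − S): max(-16.46, 0) = 0, max(29.85, 0) = 29.85
Node 0 (S = 115): V_0 = e^(−0.05)·[0.5775·0.0000 + 0.4225·29.8460] = 11.9951

€12.00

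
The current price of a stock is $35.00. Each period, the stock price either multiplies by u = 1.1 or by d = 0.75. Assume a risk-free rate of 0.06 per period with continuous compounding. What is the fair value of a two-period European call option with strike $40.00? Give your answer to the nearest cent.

$1.65

Risk-neutral probability p = (e^0.06 − 0.75)/(1.1 − 0.75) = 0.3118/0.3500 = 0.8910
Terminal stock prices: S_uu = 42.35, S_ud = 28.88, S_dd = 19.69
Terminal payoffs (S − K): max(2.35, 0) = 2.35, max(-11.12, 0) = 0, max(-20.31, 0) = 0
Node u (S = 38.5): V_u = e^(−0.06)·[0.8910·2.3500 + 0.1090·0.0000] = 1.9718
Node d (S = 26.25): V_d = e^(−0.06)·[0.8910·0.0000 + 0.1090·0.0000] = 0.0000
Node 0 (S = 35): V_0 = e^(−0.06)·[0.8910·1.9718 + 0.1090·0.0000] = 1.6545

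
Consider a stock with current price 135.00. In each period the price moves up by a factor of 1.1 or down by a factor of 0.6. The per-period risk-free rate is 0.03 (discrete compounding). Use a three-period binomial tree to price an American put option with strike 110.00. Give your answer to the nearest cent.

7.45

Risk-neutral probability p = (1 + 0.03 − 0.6)/(1.1 − 0.6) = 0.4300/0.5000 = 0.8600
Terminal stock prices: S_uuu = 179.7, S_uud = 98.01, S_udd = 53.46, S_ddd = 29.16
Terminal payoffs (K − S): max(-69.69, 0) = 0, max(11.99, 0) = 11.99, max(56.54, 0) = 56.54, max(80.84, 0) = 80.84
Node uu (S = 163.4): continuation = 1/1.03·[0.8600·0.0000 + 0.1400·11.9900] = 1.6297; exercise value = 0.0000 ≤ continuation, so V_uu = 1.6297
Node ud (S = 89.1): continuation = 1/1.03·[0.8600·11.9900 + 0.1400·56.5400] = 17.6961; exercise value = 20.9000 > continuation, so V_ud = 20.9000 (exercise)
Node dd (S = 48.6): continuation = 1/1.03·[0.8600·56.5400 + 0.1400·80.8400] = 58.1961; exercise value = 61.4000 > continuation, so V_dd = 61.4000 (exercise)
Node u (S = 148.5): continuation = 1/1.03·[0.8600·1.6297 + 0.1400·20.9000] = 4.2015; exercise value = 0.0000 ≤ continuation, so V_u = 4.2015
Node d (S = 81): continuation = 1/1.03·[0.8600·20.9000 + 0.1400·61.4000] = 25.7961; exercise value = 29.0000 > continuation, so V_d = 29.0000 (exercise)
Node 0 (S = 135): continuation = 1/1.03·[0.8600·4.2015 + 0.1400·29.0000] = 7.4498; exercise value = 0.0000 ≤ continuation, so V_0 = 7.4498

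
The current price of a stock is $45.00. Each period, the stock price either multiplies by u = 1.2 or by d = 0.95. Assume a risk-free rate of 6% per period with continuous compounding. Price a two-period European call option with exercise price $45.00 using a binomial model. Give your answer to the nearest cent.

$6.28

Risk-neutral probability p = (e^0.06 − 0.95)/(1.2 − 0.95) = 0.1118/0.2500 = 0.4473
Terminal stock prices: S_uu = 64.8, S_ud = 51.3, S_dd = 40.61
Terminal payoffs (S − K): max(19.8, 0) = 19.8, max(6.3, 0) = 6.3, max(-4.388, 0) = 0
Node u (S = 54): V_u = e^(−0.06)·[0.4473·19.8000 + 0.5527·6.3000] = 11.6206
Node d (S = 42.75): V_d = e^(−0.06)·[0.4473·6.3000 + 0.5527·0.0000] = 2.6542
Node 0 (S = 45): V_0 = e^(−0.06)·[0.4473·11.6206 + 0.5527·2.6542] = 6.2771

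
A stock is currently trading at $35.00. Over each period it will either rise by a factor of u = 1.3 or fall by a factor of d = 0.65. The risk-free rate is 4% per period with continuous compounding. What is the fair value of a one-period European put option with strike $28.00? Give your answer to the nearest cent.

Risk-neutral probability p = (e^0.04 − 0.65)/(1.3 − 0.65) = 0.3908/0.6500 = 0.6012
Terminal stock prices: S_u = 45.5, S_d = 22.75
Terminal payoffs (K − S): max(-17.5, 0) = 0, max(5.25, 0) = 5.25
Node 0 (S = 35): V_0 = e^(−0.04)·[0.6012·0.0000 + 0.3988·5.2500] = 2.0114

$2.01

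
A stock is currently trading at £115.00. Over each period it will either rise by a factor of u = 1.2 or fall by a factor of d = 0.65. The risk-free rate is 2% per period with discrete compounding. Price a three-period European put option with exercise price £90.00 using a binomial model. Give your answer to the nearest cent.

Risk-neutral probability p = (1 + 0.02 − 0.65)/(1.2 − 0.65) = 0.3700/0.5500 = 0.6727
Terminal stock prices: S_uuu = 198.7, S_uud = 107.6, S_udd = 58.31, S_ddd = 31.58
Terminal payoffs (K − S): max(-108.7, 0) = 0, max(-17.64, 0) = 0, max(31.69, 0) = 31.69, max(58.42, 0) = 58.42
Node uu (S = 165.6): V_uu = 1/1.02·[0.6727·0.0000 + 0.3273·0.0000] = 0.0000
Node ud (S = 89.7): V_ud = 1/1.02·[0.6727·0.0000 + 0.3273·31.6950] = 10.1695
Node dd (S = 48.59): V_dd = 1/1.02·[0.6727·31.6950 + 0.3273·58.4181] = 39.6478
Node u (S = 138): V_u = 1/1.02·[0.6727·0.0000 + 0.3273·10.1695] = 3.2629
Node d (S = 74.75): V_d = 1/1.02·[0.6727·10.1695 + 0.3273·39.6478] = 19.4284
Node 0 (S = 115): V_0 = 1/1.02·[0.6727·3.2629 + 0.3273·19.4284] = 8.3857

£8.39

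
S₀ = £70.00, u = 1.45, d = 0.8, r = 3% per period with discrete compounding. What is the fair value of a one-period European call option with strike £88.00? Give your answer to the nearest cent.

Risk-neutral probability p = (1 + 0.03 − 0.8)/(1.45 − 0.8) = 0.2300/0.6500 = 0.3538
Terminal stock prices: S_u = 101.5, S_d = 56
Terminal payoffs (S − K): max(13.5, 0) = 13.5, max(-32, 0) = 0
Node 0 (S = 70): V_0 = 1/1.03·[0.3538·13.5000 + 0.6462·0.0000] = 4.6378

£4.64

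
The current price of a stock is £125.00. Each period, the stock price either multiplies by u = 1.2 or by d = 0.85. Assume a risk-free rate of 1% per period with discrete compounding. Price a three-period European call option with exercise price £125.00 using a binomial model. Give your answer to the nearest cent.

£17.69

Risk-neutral probability p = (1 + 0.01 − 0.85)/(1.2 − 0.85) = 0.1600/0.3500 = 0.4571
Terminal stock prices: S_uuu = 216, S_uud = 153, S_udd = 108.4, S_ddd = 76.77
Terminal payoffs (S − K): max(91, 0) = 91, max(28, 0) = 28, max(-16.63, 0) = 0, max(-48.23, 0) = 0
Node uu (S = 180): V_uu = 1/1.01·[0.4571·91.0000 + 0.5429·28.0000] = 56.2376
Node ud (S = 127.5): V_ud = 1/1.01·[0.4571·28.0000 + 0.5429·0.0000] = 12.6733
Node dd (S = 90.31): V_dd = 1/1.01·[0.4571·0.0000 + 0.5429·0.0000] = 0.0000
Node u (S = 150): V_u = 1/1.01·[0.4571·56.2376 + 0.5429·12.6733] = 32.2657
Node d (S = 106.2): V_d = 1/1.01·[0.4571·12.6733 + 0.5429·0.0000] = 5.7361
Node 0 (S = 125): V_0 = 1/1.01·[0.4571·32.2657 + 0.5429·5.7361] = 17.6871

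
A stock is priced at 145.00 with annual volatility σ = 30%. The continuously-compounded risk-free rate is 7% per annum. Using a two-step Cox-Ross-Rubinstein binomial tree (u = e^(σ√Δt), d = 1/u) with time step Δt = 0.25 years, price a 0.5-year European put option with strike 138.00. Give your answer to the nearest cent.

CRR parameters: u = e^(σ√Δt) = e^(0.3·√0.25) = 1.1618, d = 1/u = 0.8607
Per-period rate: rΔt = 0.07·0.25 = 0.0175, so R = e^0.0175 = 1.0177
Risk-neutral probability p = (e^0.0175 − 0.8607)/(1.1618 − 0.8607) = 0.1569/0.3011 = 0.5212
Terminal stock prices: S_uu = 195.7, S_ud = 145, S_dd = 107.4
Terminal payoffs (K − S): max(-57.73, 0) = 0, max(-7, 0) = 0, max(30.58, 0) = 30.58
Node u (S = 168.5): V_u = e^(−0.0175)·[0.5212·0.0000 + 0.4788·0.0000] = 0.0000
Node d (S = 124.8): V_d = e^(−0.0175)·[0.5212·0.0000 + 0.4788·30.5814] = 14.3884
Node 0 (S = 145): V_0 = e^(−0.0175)·[0.5212·0.0000 + 0.4788·14.3884] = 6.7697

6.77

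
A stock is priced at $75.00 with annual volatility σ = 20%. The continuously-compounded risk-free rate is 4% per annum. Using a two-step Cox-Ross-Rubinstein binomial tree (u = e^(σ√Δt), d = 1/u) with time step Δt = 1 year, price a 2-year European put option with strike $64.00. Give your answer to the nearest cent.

CRR parameters: u = e^(σ√Δt) = e^(0.2·√1) = 1.2214, d = 1/u = 0.8187
Per-period rate: rΔt = 0.04·1 = 0.04, so R = e^0.04 = 1.0408
Risk-neutral probability p = (e^0.04 − 0.8187)/(1.2214 − 0.8187) = 0.2221/0.4027 = 0.5515
Terminal stock prices: S_uu = 111.9, S_ud = 75, S_dd = 50.27
Terminal payoffs (K − S): max(-47.89, 0) = 0, max(-11, 0) = 0, max(13.73, 0) = 13.73
Node u (S = 91.61): V_u = e^(−0.04)·[0.5515·0.0000 + 0.4485·0.0000] = 0.0000
Node d (S = 61.4): V_d = e^(−0.04)·[0.5515·0.0000 + 0.4485·13.7260] = 5.9145
Node 0 (S = 75): V_0 = e^(−0.04)·[0.5515·0.0000 + 0.4485·5.9145] = 2.5486

$2.55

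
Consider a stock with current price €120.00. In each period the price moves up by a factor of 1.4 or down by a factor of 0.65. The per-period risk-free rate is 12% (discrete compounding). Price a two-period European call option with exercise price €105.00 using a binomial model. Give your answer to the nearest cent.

€42.33

Risk-neutral probability p = (1 + 0.12 − 0.65)/(1.4 − 0.65) = 0.4700/0.7500 = 0.6267
Terminal stock prices: S_uu = 235.2, S_ud = 109.2, S_dd = 50.7
Terminal payoffs (S − K): max(130.2, 0) = 130.2, max(4.2, 0) = 4.2, max(-54.3, 0) = 0
Node u (S = 168): V_u = 1/1.12·[0.6267·130.2000 + 0.3733·4.2000] = 74.2500
Node d (S = 78): V_d = 1/1.12·[0.6267·4.2000 + 0.3733·0.0000] = 2.3500
Node 0 (S = 120): V_0 = 1/1.12·[0.6267·74.2500 + 0.3733·2.3500] = 42.3280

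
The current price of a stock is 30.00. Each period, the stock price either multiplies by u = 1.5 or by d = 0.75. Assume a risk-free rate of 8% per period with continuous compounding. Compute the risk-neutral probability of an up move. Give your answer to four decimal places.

Risk-neutral probability p = (e^0.08 − 0.75)/(1.5 − 0.75) = 0.3333/0.7500 = 0.4444

p = 0.4444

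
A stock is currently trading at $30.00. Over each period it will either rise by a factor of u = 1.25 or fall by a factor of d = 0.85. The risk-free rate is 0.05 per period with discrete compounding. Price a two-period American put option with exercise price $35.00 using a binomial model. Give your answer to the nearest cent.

Risk-neutral probability p = (1 + 0.05 − 0.85)/(1.25 − 0.85) = 0.2000/0.4000 = 0.5000
Terminal stock prices: S_uu = 46.88, S_ud = 31.88, S_dd = 21.67
Terminal payoffs (K − S): max(-11.88, 0) = 0, max(3.125, 0) = 3.125, max(13.33, 0) = 13.33
Node u (S = 37.5): continuation = 1/1.05·[0.5000·0.0000 + 0.5000·3.1250] = 1.4881; exercise value = 0.0000 ≤ continuation, so V_u = 1.4881
Node d (S = 25.5): continuation = 1/1.05·[0.5000·3.1250 + 0.5000·13.3250] = 7.8333; exercise value = 9.5000 > continuation, so V_d = 9.5000 (exercise)
Node 0 (S = 30): continuation = 1/1.05·[0.5000·1.4881 + 0.5000·9.5000] = 5.2324; exercise value = 5.0000 ≤ continuation, so V_0 = 5.2324

$5.23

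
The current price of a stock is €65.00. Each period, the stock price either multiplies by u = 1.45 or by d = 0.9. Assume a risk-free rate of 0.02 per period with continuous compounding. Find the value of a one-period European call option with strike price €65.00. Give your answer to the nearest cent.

Risk-neutral probability p = (e^0.02 − 0.9)/(1.45 − 0.9) = 0.1202/0.5500 = 0.2185
Terminal stock prices: S_u = 94.25, S_d = 58.5
Terminal payoffs (S − K): max(29.25, 0) = 29.25, max(-6.5, 0) = 0
Node 0 (S = 65): V_0 = e^(−0.02)·[0.2185·29.2500 + 0.7815·0.0000] = 6.2659

€6.27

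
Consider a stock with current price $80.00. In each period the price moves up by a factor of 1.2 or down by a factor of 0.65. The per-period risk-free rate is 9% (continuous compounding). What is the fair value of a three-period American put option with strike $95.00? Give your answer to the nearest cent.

$15.00

Risk-neutral probability p = (e^0.09 − 0.65)/(1.2 − 0.65) = 0.4442/0.5500 = 0.8076
Terminal stock prices: S_uuu = 138.2, S_uud = 74.88, S_udd = 40.56, S_ddd = 21.97
Terminal payoffs (K − S): max(-43.24, 0) = 0, max(20.12, 0) = 20.12, max(54.44, 0) = 54.44, max(73.03, 0) = 73.03
Node uu (S = 115.2): continuation = e^(−0.09)·[0.8076·0.0000 + 0.1924·20.1200] = 3.5381; exercise value = 0.0000 ≤ continuation, so V_uu = 3.5381
Node ud (S = 62.4): continuation = e^(−0.09)·[0.8076·20.1200 + 0.1924·54.4400] = 24.4235; exercise value = 32.6000 > continuation, so V_ud = 32.6000 (exercise)
Node dd (S = 33.8): continuation = e^(−0.09)·[0.8076·54.4400 + 0.1924·73.0300] = 53.0235; exercise value = 61.2000 > continuation, so V_dd = 61.2000 (exercise)
Node u (S = 96): continuation = e^(−0.09)·[0.8076·3.5381 + 0.1924·32.6000] = 8.3441; exercise value = 0.0000 ≤ continuation, so V_u = 8.3441
Node d (S = 52): continuation = e^(−0.09)·[0.8076·32.6000 + 0.1924·61.2000] = 34.8235; exercise value = 43.0000 > continuation, so V_d = 43.0000 (exercise)
Node 0 (S = 80): continuation = e^(−0.09)·[0.8076·8.3441 + 0.1924·43.0000] = 13.7202; exercise value = 15.0000 > continuation, so V_0 = 15.0000 (exercise)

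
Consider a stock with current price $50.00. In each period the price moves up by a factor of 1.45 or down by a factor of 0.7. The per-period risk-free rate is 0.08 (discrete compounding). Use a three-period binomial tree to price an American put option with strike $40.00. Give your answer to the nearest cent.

$4.11

Risk-neutral probability p = (1 + 0.08 − 0.7)/(1.45 − 0.7) = 0.3800/0.7500 = 0.5067
Terminal stock prices: S_uuu = 152.4, S_uud = 73.59, S_udd = 35.52, S_ddd = 17.15
Terminal payoffs (K − S): max(-112.4, 0) = 0, max(-33.59, 0) = 0, max(4.475, 0) = 4.475, max(22.85, 0) = 22.85
Node uu (S = 105.1): continuation = 1/1.08·[0.5067·0.0000 + 0.4933·0.0000] = 0.0000; exercise value = 0.0000 ≤ continuation, so V_uu = 0.0000
Node ud (S = 50.75): continuation = 1/1.08·[0.5067·0.0000 + 0.4933·4.4750] = 2.0441; exercise value = 0.0000 ≤ continuation, so V_ud = 2.0441
Node dd (S = 24.5): continuation = 1/1.08·[0.5067·4.4750 + 0.4933·22.8500] = 12.5370; exercise value = 15.5000 > continuation, so V_dd = 15.5000 (exercise)
Node u (S = 72.5): continuation = 1/1.08·[0.5067·0.0000 + 0.4933·2.0441] = 0.9337; exercise value = 0.0000 ≤ continuation, so V_u = 0.9337
Node d (S = 35): continuation = 1/1.08·[0.5067·2.0441 + 0.4933·15.5000] = 8.0392; exercise value = 5.0000 ≤ continuation, so V_d = 8.0392
Node 0 (S = 50): continuation = 1/1.08·[0.5067·0.9337 + 0.4933·8.0392] = 4.1103; exercise value = 0.0000 ≤ continuation, so V_0 = 4.1103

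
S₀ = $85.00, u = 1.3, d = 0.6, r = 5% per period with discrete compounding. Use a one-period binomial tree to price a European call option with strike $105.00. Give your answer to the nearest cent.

Risk-neutral probability p = (1 + 0.05 − 0.6)/(1.3 − 0.6) = 0.4500/0.7000 = 0.6429
Terminal stock prices: S_u = 110.5, S_d = 51
Terminal payoffs (S − K): max(5.5, 0) = 5.5, max(-54, 0) = 0
Node 0 (S = 85): V_0 = 1/1.05·[0.6429·5.5000 + 0.3571·0.0000] = 3.3673

$3.37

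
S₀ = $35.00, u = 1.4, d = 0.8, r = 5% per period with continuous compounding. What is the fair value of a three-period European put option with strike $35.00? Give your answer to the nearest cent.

$4.22

Risk-neutral probability p = (e^0.05 − 0.8)/(1.4 − 0.8) = 0.2513/0.6000 = 0.4188
Terminal stock prices: S_uuu = 96.04, S_uud = 54.88, S_udd = 31.36, S_ddd = 17.92
Terminal payoffs (K − S): max(-61.04, 0) = 0, max(-19.88, 0) = 0, max(3.64, 0) = 3.64, max(17.08, 0) = 17.08
Node uu (S = 68.6): V_uu = e^(−0.05)·[0.4188·0.0000 + 0.5812·0.0000] = 0.0000
Node ud (S = 39.2): V_ud = e^(−0.05)·[0.4188·0.0000 + 0.5812·3.6400] = 2.0124
Node dd (S = 22.4): V_dd = e^(−0.05)·[0.4188·3.6400 + 0.5812·17.0800] = 10.8930
Node u (S = 49): V_u = e^(−0.05)·[0.4188·0.0000 + 0.5812·2.0124] = 1.1126
Node d (S = 28): V_d = e^(−0.05)·[0.4188·2.0124 + 0.5812·10.8930] = 6.8241
Node 0 (S = 35): V_0 = e^(−0.05)·[0.4188·1.1126 + 0.5812·6.8241] = 4.2160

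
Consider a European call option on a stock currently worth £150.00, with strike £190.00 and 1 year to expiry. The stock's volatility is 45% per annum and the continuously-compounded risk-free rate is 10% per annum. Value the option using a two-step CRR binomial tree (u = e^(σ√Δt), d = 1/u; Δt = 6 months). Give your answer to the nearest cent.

£21.17

CRR parameters: u = e^(σ√Δt) = e^(0.45·√0.5) = 1.3746, d = 1/u = 0.7275
Per-period rate: rΔt = 0.1·0.5 = 0.05, so R = e^0.05 = 1.0513
Risk-neutral probability p = (e^0.05 − 0.7275)/(1.3746 − 0.7275) = 0.3238/0.6472 = 0.5003
Terminal stock prices: S_uu = 283.4, S_ud = 150, S_dd = 79.38
Terminal payoffs (S − K): max(93.45, 0) = 93.45, max(-40, 0) = 0, max(-110.6, 0) = 0
Node u (S = 206.2): V_u = e^(−0.05)·[0.5003·93.4488 + 0.4997·0.0000] = 44.4755
Node d (S = 109.1): V_d = e^(−0.05)·[0.5003·0.0000 + 0.4997·0.0000] = 0.0000
Node 0 (S = 150): V_0 = e^(−0.05)·[0.5003·44.4755 + 0.4997·0.0000] = 21.1674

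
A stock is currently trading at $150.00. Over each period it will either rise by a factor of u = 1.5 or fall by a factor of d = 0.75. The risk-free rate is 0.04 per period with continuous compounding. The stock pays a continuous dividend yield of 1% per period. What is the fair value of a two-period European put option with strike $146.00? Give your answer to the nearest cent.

$22.30

Per-period risk-free factor R = e^0.04 = 1.0408; dividend-adjusted growth = e^(0.04−0.01) = 1.0305.
Risk-neutral probability p = (1.0305 − 0.75)/(1.5 − 0.75) = 0.2805/0.7500 = 0.3739
Terminal stock prices: S_uu = 337.5, S_ud = 168.8, S_dd = 84.38
Terminal payoffs (K − S): max(-191.5, 0) = 0, max(-22.75, 0) = 0, max(61.62, 0) = 61.62
Node u (S = 225): V_u = e^(−0.04)·[0.3739·0.0000 + 0.6261·0.0000] = 0.0000
Node d (S = 112.5): V_d = e^(−0.04)·[0.3739·0.0000 + 0.6261·61.6250] = 37.0682
Node 0 (S = 150): V_0 = e^(−0.04)·[0.3739·0.0000 + 0.6261·37.0682] = 22.2970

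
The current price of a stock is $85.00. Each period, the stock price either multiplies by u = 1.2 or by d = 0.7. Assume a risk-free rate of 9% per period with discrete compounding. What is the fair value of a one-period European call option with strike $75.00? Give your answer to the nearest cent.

$19.32

Risk-neutral probability p = (1 + 0.09 − 0.7)/(1.2 − 0.7) = 0.3900/0.5000 = 0.7800
Terminal stock prices: S_u = 102, S_d = 59.5
Terminal payoffs (S − K): max(27, 0) = 27, max(-15.5, 0) = 0
Node 0 (S = 85): V_0 = 1/1.09·[0.7800·27.0000 + 0.2200·0.0000] = 19.3211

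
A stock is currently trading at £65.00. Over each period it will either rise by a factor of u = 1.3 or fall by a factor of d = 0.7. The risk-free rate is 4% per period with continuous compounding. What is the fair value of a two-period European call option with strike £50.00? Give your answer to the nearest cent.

£21.97

Risk-neutral probability p = (e^0.04 − 0.7)/(1.3 − 0.7) = 0.3408/0.6000 = 0.5680
Terminal stock prices: S_uu = 109.9, S_ud = 59.15, S_dd = 31.85
Terminal payoffs (S − K): max(59.85, 0) = 59.85, max(9.15, 0) = 9.15, max(-18.15, 0) = 0
Node u (S = 84.5): V_u = e^(−0.04)·[0.5680·59.8500 + 0.4320·9.1500] = 36.4605
Node d (S = 45.5): V_d = e^(−0.04)·[0.5680·9.1500 + 0.4320·0.0000] = 4.9936
Node 0 (S = 65): V_0 = e^(−0.04)·[0.5680·36.4605 + 0.4320·4.9936] = 21.9707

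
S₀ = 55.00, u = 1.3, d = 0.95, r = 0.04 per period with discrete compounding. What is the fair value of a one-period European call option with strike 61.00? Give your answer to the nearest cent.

2.60

Risk-neutral probability p = (1 + 0.04 − 0.95)/(1.3 − 0.95) = 0.0900/0.3500 = 0.2571
Terminal stock prices: S_u = 71.5, S_d = 52.25
Terminal payoffs (S − K): max(10.5, 0) = 10.5, max(-8.75, 0) = 0
Node 0 (S = 55): V_0 = 1/1.04·[0.2571·10.5000 + 0.7429·0.0000] = 2.5962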